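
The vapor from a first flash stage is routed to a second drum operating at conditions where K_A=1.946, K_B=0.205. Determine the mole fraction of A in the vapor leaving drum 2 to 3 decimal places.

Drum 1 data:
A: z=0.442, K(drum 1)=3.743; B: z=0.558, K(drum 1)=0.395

Drum 1:
Iterate (Newton) starting at ψ₁ = 0.45:
  ψ₁ = 0.450: g = 0.0787, g' = -1.052 → ψ₁ = 0.525
  ψ₁ = 0.525: g = 0.0023, g' = -0.997 → ψ₁ = 0.527
Converged at ψ₁ = 0.527.
Drum-1 compositions:
  A: x = 0.181, y = 0.676
  B: x = 0.819, y = 0.324
Drum-2 feed = drum-1 vapor: z₂ = (0.6764, 0.3236).
Drum 2:
Let ψ₂ = V/F and solve Σ zᵢ(Kᵢ−1)/(1+ψ₂(Kᵢ−1)) = 0.
g(0) = ΣzᵢKᵢ − 1 = 0.383 and g(1) = 1 − Σzᵢ/Kᵢ = -0.926, so a root lies in (0, 1).
Iterate (Newton) starting at ψ₂ = 0.64:
  ψ₂ = 0.640: g = -0.1252, g' = -1.083 → ψ₂ = 0.524
  ψ₂ = 0.524: g = -0.0135, g' = -0.872 → ψ₂ = 0.509
Converged at ψ₂ = 0.509.
  A: x = 0.457, y = 0.889
  B: x = 0.543, y = 0.111

y_A (drum 2) = 0.889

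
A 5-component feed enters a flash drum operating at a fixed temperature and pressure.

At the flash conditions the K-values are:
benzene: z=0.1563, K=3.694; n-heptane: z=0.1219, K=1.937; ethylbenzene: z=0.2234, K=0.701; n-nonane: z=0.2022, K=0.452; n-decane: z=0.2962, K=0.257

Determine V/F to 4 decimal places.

Material balance + equilibrium reduce to Σ zᵢ(Kᵢ−1)/(1+V/F(Kᵢ−1)) = 0.
g(0) = ΣzᵢKᵢ − 1 = 0.1376 and g(1) = 1 − Σzᵢ/Kᵢ = -1.0238, so a root lies in (0, 1).
Newton–Raphson from V/F = 0.42:
  V/F = 0.4200: g = -0.26072, g' = -0.7789 → V/F = 0.0853
  V/F = 0.0853: g = 0.02844, g' = -1.1162 → V/F = 0.1107
  V/F = 0.1107: g = 0.00093, g' = -1.0451 → V/F = 0.1116
Converged at V/F = 0.1116.

V/F = 0.1116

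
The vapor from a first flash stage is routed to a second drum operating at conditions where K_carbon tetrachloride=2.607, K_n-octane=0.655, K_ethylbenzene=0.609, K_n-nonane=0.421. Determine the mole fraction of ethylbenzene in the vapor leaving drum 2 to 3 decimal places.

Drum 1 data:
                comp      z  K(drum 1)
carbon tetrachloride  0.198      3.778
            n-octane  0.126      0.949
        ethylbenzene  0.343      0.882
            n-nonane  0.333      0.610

Drum 1:
Rachford–Rice: g(ψ₁) = Σ zᵢ(Kᵢ−1)/(1+ψ₁(Kᵢ−1)) = 0.
Feasibility: ΣzᵢKᵢ = 1.373, Σzᵢ/Kᵢ = 1.120 — both > 1, two phases present.
Iterate (Newton) starting at ψ₁ = 0.5:
  ψ₁ = 0.500: g = 0.0193, g' = -0.352 → ψ₁ = 0.555
  ψ₁ = 0.555: g = 0.0008, g' = -0.325 → ψ₁ = 0.557
Converged at ψ₁ = 0.557.
Drum-1 compositions:
  carbon tetrachloride: x = 0.078, y = 0.294
  n-octane: x = 0.130, y = 0.123
  ethylbenzene: x = 0.367, y = 0.324
  n-nonane: x = 0.425, y = 0.260
Drum-2 feed = drum-1 vapor: z₂ = (0.2936, 0.1231, 0.3238, 0.2595).
Drum 2:
Newton–Raphson from ψ₂ = 0.5:
  ψ₂ = 0.500: g = -0.1586, g' = -0.503 → ψ₂ = 0.185
  ψ₂ = 0.185: g = 0.0136, g' = -0.634 → ψ₂ = 0.206
  ψ₂ = 0.206: g = 0.0002, g' = -0.615 → ψ₂ = 0.207
Converged at ψ₂ = 0.207.
  carbon tetrachloride: x = 0.220, y = 0.575
  n-octane: x = 0.133, y = 0.087
  ethylbenzene: x = 0.352, y = 0.215
  n-nonane: x = 0.295, y = 0.124

y_ethylbenzene (drum 2) = 0.215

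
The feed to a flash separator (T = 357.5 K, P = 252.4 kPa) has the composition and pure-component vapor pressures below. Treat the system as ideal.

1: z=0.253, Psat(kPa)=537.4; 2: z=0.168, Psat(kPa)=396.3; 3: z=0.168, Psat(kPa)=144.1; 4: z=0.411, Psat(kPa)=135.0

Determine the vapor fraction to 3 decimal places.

ψ = 0.275

Raoult's law: Kᵢ = Pᵢˢᵃᵗ/P = Pᵢˢᵃᵗ/252.4.
  K_1 = 537.4/252.4 = 2.12916, K_2 = 396.3/252.4 = 1.57013, K_3 = 144.1/252.4 = 0.57092, K_4 = 135.0/252.4 = 0.53487
Let ψ = V/F and solve Σ zᵢ(Kᵢ−1)/(1+ψ(Kᵢ−1)) = 0.
g(0) = ΣzᵢKᵢ − 1 = 0.118 and g(1) = 1 − Σzᵢ/Kᵢ = -0.289, so a root lies in (0, 1).
Iterate (Newton) starting at ψ = 0.5:
  ψ = 0.500: g = -0.0838, g' = -0.366 → ψ = 0.271
  ψ = 0.271: g = 0.0013, g' = -0.386 → ψ = 0.275
Converged at ψ = 0.275.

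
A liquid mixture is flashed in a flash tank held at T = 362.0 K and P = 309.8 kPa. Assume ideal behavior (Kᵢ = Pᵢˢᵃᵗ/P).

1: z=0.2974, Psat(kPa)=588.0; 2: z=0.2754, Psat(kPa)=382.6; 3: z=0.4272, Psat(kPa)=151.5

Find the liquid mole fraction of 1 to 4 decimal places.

x_1 = 0.2277

Raoult's law: Kᵢ = Pᵢˢᵃᵗ/P = Pᵢˢᵃᵗ/309.8.
  K_1 = 588.0/309.8 = 1.897999, K_2 = 382.6/309.8 = 1.234990, K_3 = 151.5/309.8 = 0.489025
Rachford–Rice: g(ψ) = Σ zᵢ(Kᵢ−1)/(1+ψ(Kᵢ−1)) = 0.
Check two-phase: ΣzᵢKᵢ = 1.1135 > 1 and Σzᵢ/Kᵢ = 1.2533 > 1, so g(0) = 0.1135 > 0 and g(1) = -0.2533 < 0.
Newton iteration, ψ⁰ = 0.46:
  ψ = 0.4600: g = -0.03796, g' = -0.3231 → ψ = 0.3425
  ψ = 0.3425: g = -0.00045, g' = -0.3172 → ψ = 0.3411
Converged at ψ = 0.3411.
Compositions from xᵢ = zᵢ/(1+ψ(Kᵢ−1)), yᵢ = Kᵢxᵢ:
  1: x = 0.2277, y = 0.4321
  2: x = 0.2550, y = 0.3149
  3: x = 0.5174, y = 0.2530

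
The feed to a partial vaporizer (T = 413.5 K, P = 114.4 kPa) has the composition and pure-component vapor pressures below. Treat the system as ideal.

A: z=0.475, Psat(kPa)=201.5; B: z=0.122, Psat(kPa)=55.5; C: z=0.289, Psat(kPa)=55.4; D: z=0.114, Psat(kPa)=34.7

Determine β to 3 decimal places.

Raoult's law: Kᵢ = Pᵢˢᵃᵗ/P = Pᵢˢᵃᵗ/114.4.
  K_A = 201.5/114.4 = 1.76136, K_B = 55.5/114.4 = 0.48514, K_C = 55.4/114.4 = 0.48427, K_D = 34.7/114.4 = 0.30332
Rachford–Rice: g(β) = Σ zᵢ(Kᵢ−1)/(1+β(Kᵢ−1)) = 0.
Feasibility: ΣzᵢKᵢ = 1.070, Σzᵢ/Kᵢ = 1.494 — both > 1, two phases present.
Newton iteration, β⁰ = 0.5:
  β = 0.500: g = -0.1454, g' = -0.473 → β = 0.193
  β = 0.193: g = -0.0116, g' = -0.418 → β = 0.165
Converged at β = 0.165.

β = 0.165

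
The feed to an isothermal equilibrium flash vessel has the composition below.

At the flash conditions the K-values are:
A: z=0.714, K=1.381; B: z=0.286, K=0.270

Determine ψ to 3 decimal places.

Rachford–Rice: g(ψ) = Σ zᵢ(Kᵢ−1)/(1+ψ(Kᵢ−1)) = 0.
Feasibility: ΣzᵢKᵢ = 1.063, Σzᵢ/Kᵢ = 1.576 — both > 1, two phases present.
Binary case is linear: z₁(K₁−1)(1+ψ(K₂−1)) + z₂(K₂−1)(1+ψ(K₁−1)) = 0
⇒ ψ = [z₁(K₁−1)+z₂(K₂−1)] / [−(K₁−1)(K₂−1)] = 0.0633/0.2781 = 0.227

ψ = 0.227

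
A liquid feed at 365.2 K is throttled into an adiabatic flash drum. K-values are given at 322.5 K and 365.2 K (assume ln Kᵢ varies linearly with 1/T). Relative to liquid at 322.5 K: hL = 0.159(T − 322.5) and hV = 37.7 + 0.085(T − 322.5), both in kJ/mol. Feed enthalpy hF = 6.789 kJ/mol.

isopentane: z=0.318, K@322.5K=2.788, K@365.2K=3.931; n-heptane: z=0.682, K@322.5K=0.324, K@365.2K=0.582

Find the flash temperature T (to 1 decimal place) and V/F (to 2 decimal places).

Adiabatic flash: solve Rachford–Rice at each trial T, then check hF = ψ·hV(T) + (1−ψ)·hL(T).
  T = 322.5 K: K = (2.788, 0.324), RR gives ψ = 0.089, H_out = 3.355 kJ/mol
  T = 365.2 K: K = (3.931, 0.582), RR gives ψ = 0.528, H_out = 25.029 kJ/mol
  T = 343.9 K: K = (3.347, 0.443), RR gives ψ = 0.280, H_out = 13.511 kJ/mol
  T = 333.2 K: K = (3.064, 0.381), RR gives ψ = 0.183, H_out = 8.452 kJ/mol
  T = 327.9 K: K = (2.926, 0.352), RR gives ψ = 0.137, H_out = 5.953 kJ/mol
  T = 330.5 K: K = (2.994, 0.366), RR gives ψ = 0.159, H_out = 7.183 kJ/mol
  T = 329.2 K: K = (2.960, 0.359), RR gives ψ = 0.148, H_out = 6.569 kJ/mol
Linear interpolation between T = 329.2 (H_out = 6.569) and T = 330.5 (H_out = 7.183) on hF = 6.789 gives T ≈ 329.7 K, at which ψ = 0.15.

T = 329.7 K, V/F = 0.15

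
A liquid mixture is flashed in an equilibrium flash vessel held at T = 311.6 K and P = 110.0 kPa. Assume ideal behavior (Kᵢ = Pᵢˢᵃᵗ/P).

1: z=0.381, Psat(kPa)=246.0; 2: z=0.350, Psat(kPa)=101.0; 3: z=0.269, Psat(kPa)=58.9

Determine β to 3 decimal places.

Raoult's law: Kᵢ = Pᵢˢᵃᵗ/P = Pᵢˢᵃᵗ/110.0.
  K_1 = 246.0/110.0 = 2.23636, K_2 = 101.0/110.0 = 0.91818, K_3 = 58.9/110.0 = 0.53545
Rachford–Rice: g(β) = Σ zᵢ(Kᵢ−1)/(1+β(Kᵢ−1)) = 0.
Feasibility: ΣzᵢKᵢ = 1.317, Σzᵢ/Kᵢ = 1.054 — both > 1, two phases present.
Newton iteration, β⁰ = 0.39:
  β = 0.390: g = 0.1356, g' = -0.354 → β = 0.773
  β = 0.773: g = 0.0153, g' = -0.296 → β = 0.825
Converged at β = 0.825.

β = 0.825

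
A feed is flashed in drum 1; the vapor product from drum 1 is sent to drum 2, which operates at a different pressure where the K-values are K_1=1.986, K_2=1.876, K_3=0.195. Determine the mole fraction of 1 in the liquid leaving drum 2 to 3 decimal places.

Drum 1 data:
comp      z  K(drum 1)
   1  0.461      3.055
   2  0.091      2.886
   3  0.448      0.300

x_1 (drum 2) = 0.377

Drum 1:
Material balance + equilibrium reduce to Σ zᵢ(Kᵢ−1)/(1+ψ₁(Kᵢ−1)) = 0.
Feasibility: ΣzᵢKᵢ = 1.805, Σzᵢ/Kᵢ = 1.676 — both > 1, two phases present.
Iterate (Newton) starting at ψ₁ = 0.63:
  ψ₁ = 0.630: g = -0.0697, g' = -1.140 → ψ₁ = 0.569
  ψ₁ = 0.569: g = -0.0015, g' = -1.095 → ψ₁ = 0.567
Converged at ψ₁ = 0.567.
Drum-1 compositions:
  1: x = 0.213, y = 0.650
  2: x = 0.044, y = 0.127
  3: x = 0.743, y = 0.223
Drum-2 feed = drum-1 vapor: z₂ = (0.6502, 0.1269, 0.2230).
Drum 2:
Material balance + equilibrium reduce to Σ zᵢ(Kᵢ−1)/(1+ψ₂(Kᵢ−1)) = 0.
Feasibility: ΣzᵢKᵢ = 1.573, Σzᵢ/Kᵢ = 1.538 — both > 1, two phases present.
Newton–Raphson from ψ₂ = 0.33:
  ψ₂ = 0.330: g = 0.3255, g' = -0.686 → ψ₂ = 0.804
  ψ₂ = 0.804: g = -0.0863, g' = -1.392 → ψ₂ = 0.742
  ψ₂ = 0.742: g = -0.0084, g' = -1.138 → ψ₂ = 0.735
Converged at ψ₂ = 0.735.
  1: x = 0.377, y = 0.749
  2: x = 0.077, y = 0.145
  3: x = 0.546, y = 0.106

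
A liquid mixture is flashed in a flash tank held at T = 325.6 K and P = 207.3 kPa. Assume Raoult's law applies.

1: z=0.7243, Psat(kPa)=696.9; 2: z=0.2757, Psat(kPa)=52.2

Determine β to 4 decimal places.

Raoult's law: Kᵢ = Pᵢˢᵃᵗ/P = Pᵢˢᵃᵗ/207.3.
  K_1 = 696.9/207.3 = 3.361795, K_2 = 52.2/207.3 = 0.251809
Material balance + equilibrium reduce to Σ zᵢ(Kᵢ−1)/(1+β(Kᵢ−1)) = 0.
Check two-phase: ΣzᵢKᵢ = 2.5044 > 1 and Σzᵢ/Kᵢ = 1.3103 > 1, so g(0) = 1.5044 > 0 and g(1) = -0.3103 < 0.
Binary case is linear: z₁(K₁−1)(1+β(K₂−1)) + z₂(K₂−1)(1+β(K₁−1)) = 0
⇒ β = [z₁(K₁−1)+z₂(K₂−1)] / [−(K₁−1)(K₂−1)] = 1.50437/1.76707 = 0.8513

β = 0.8513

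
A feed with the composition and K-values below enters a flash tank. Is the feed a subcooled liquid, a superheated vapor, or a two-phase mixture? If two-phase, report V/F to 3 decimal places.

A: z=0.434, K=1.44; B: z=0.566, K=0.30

ΣzᵢKᵢ = 0.795; Σzᵢ/Kᵢ = 2.188.
Since ΣzᵢKᵢ < 1 the mixture is below its bubble point — single liquid phase.

subcooled liquid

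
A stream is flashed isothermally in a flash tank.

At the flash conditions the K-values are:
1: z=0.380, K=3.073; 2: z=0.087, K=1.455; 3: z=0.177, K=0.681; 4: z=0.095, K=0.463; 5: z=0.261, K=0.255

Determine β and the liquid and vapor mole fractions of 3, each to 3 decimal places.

β = 0.467, x_3 = 0.208, y_3 = 0.142

Material balance + equilibrium reduce to Σ zᵢ(Kᵢ−1)/(1+β(Kᵢ−1)) = 0.
g(0) = ΣzᵢKᵢ − 1 = 0.525 and g(1) = 1 − Σzᵢ/Kᵢ = -0.672, so a root lies in (0, 1).
Newton–Raphson from β = 0.63:
  β = 0.630: g = -0.1418, g' = -0.923 → β = 0.476
  β = 0.476: g = -0.0077, g' = -0.848 → β = 0.467
Converged at β = 0.467.
Compositions from xᵢ = zᵢ/(1+β(Kᵢ−1)), yᵢ = Kᵢxᵢ:
  1: x = 0.193, y = 0.593
  2: x = 0.072, y = 0.104
  3: x = 0.208, y = 0.142
  4: x = 0.127, y = 0.059
  5: x = 0.400, y = 0.102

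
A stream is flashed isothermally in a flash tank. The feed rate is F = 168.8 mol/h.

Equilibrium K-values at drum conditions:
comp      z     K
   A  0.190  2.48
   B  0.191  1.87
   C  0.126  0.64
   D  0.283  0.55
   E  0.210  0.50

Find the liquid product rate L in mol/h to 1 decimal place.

Material balance + equilibrium reduce to Σ zᵢ(Kᵢ−1)/(1+V/F(Kᵢ−1)) = 0.
Feasibility: ΣzᵢKᵢ = 1.170, Σzᵢ/Kᵢ = 1.310 — both > 1, two phases present.
Newton iteration, V/F⁰ = 0.5:
  V/F = 0.500: g = -0.0822, g' = -0.421 → V/F = 0.305
  V/F = 0.305: g = 0.0028, g' = -0.459 → V/F = 0.311
Converged at V/F = 0.311.
Then V = V/F·F = 0.3107·168.8 = 52.4 mol/h and L = F − V = 116.4 mol/h.

L = 116.4 mol/h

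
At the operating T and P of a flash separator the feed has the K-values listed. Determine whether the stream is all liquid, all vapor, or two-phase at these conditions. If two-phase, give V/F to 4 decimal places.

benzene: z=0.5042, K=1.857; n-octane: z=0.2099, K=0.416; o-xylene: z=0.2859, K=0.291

ΣzᵢKᵢ = 1.1068; Σzᵢ/Kᵢ = 1.7586.
Both exceed 1, so a two-phase solution exists.
Newton–Raphson from ψ = 0.5:
  ψ = 0.5000: g = -0.18468, g' = -0.6692 → ψ = 0.2240
  ψ = 0.2240: g = -0.01951, g' = -0.5585 → ψ = 0.1891
  ψ = 0.1891: g = -0.00004, g' = -0.5564 → ψ = 0.1890
Converged at ψ = 0.1890.

two-phase, V/F = 0.1890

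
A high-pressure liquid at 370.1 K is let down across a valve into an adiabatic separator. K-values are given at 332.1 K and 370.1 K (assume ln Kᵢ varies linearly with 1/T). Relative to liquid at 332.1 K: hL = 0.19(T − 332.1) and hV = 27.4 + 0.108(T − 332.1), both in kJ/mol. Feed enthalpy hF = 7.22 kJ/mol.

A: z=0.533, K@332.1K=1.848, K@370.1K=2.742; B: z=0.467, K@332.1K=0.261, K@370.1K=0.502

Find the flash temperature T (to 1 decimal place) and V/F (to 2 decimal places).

T = 335.9 K, V/F = 0.24

Adiabatic flash: solve Rachford–Rice at each trial T, then check hF = ψ·hV(T) + (1−ψ)·hL(T).
  T = 332.1 K: K = (1.848, 0.261), RR gives ψ = 0.171, H_out = 4.673 kJ/mol
  T = 370.1 K: K = (2.742, 0.502), RR gives ψ = 0.802, H_out = 26.701 kJ/mol
  T = 351.1 K: K = (2.275, 0.368), RR gives ψ = 0.478, H_out = 15.955 kJ/mol
  T = 341.6 K: K = (2.056, 0.312), RR gives ψ = 0.332, H_out = 10.648 kJ/mol
  T = 336.9 K: K = (1.952, 0.286), RR gives ψ = 0.256, H_out = 7.819 kJ/mol
  T = 334.5 K: K = (1.900, 0.273), RR gives ψ = 0.214, H_out = 6.285 kJ/mol
  T = 335.7 K: K = (1.926, 0.279), RR gives ψ = 0.235, H_out = 7.061 kJ/mol
  T = 336.3 K: K = (1.939, 0.283), RR gives ψ = 0.246, H_out = 7.442 kJ/mol
  T = 336.0 K: K = (1.932, 0.281), RR gives ψ = 0.240, H_out = 7.252 kJ/mol
Linear interpolation between T = 335.7 (H_out = 7.061) and T = 336.0 (H_out = 7.252) on hF = 7.22 gives T ≈ 335.9 K, at which ψ = 0.24.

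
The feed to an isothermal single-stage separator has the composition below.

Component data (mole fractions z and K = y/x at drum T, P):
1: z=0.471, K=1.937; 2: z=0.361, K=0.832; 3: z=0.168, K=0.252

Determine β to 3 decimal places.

β = 0.573

Rachford–Rice: g(β) = Σ zᵢ(Kᵢ−1)/(1+β(Kᵢ−1)) = 0.
Check two-phase: ΣzᵢKᵢ = 1.255 > 1 and Σzᵢ/Kᵢ = 1.344 > 1, so g(0) = 0.255 > 0 and g(1) = -0.344 < 0.
Iterate (Newton) starting at β = 0.54:
  β = 0.540: g = 0.0155, g' = -0.459 → β = 0.574
  β = 0.574: g = -0.0003, g' = -0.476 → β = 0.573
Converged at β = 0.573.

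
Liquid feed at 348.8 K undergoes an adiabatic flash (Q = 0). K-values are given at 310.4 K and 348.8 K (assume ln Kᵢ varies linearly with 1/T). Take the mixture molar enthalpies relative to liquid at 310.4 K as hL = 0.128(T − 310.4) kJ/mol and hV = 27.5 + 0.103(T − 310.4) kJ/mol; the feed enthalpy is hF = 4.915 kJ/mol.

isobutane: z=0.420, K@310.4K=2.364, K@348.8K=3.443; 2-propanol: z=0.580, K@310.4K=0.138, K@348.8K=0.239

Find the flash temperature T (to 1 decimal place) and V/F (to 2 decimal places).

Adiabatic flash: solve Rachford–Rice at each trial T, then check hF = ψ·hV(T) + (1−ψ)·hL(T).
  T = 310.4 K: K = (2.364, 0.138), RR gives ψ = 0.062, H_out = 1.706 kJ/mol
  T = 348.8 K: K = (3.443, 0.239), RR gives ψ = 0.314, H_out = 13.262 kJ/mol
  T = 329.6 K: K = (2.884, 0.185), RR gives ψ = 0.207, H_out = 8.057 kJ/mol
  T = 320.0 K: K = (2.619, 0.160), RR gives ψ = 0.142, H_out = 5.098 kJ/mol
  T = 315.2 K: K = (2.490, 0.149), RR gives ψ = 0.104, H_out = 3.469 kJ/mol
  T = 317.6 K: K = (2.554, 0.155), RR gives ψ = 0.124, H_out = 4.298 kJ/mol
  T = 318.8 K: K = (2.587, 0.157), RR gives ψ = 0.133, H_out = 4.702 kJ/mol
Linear interpolation between T = 318.8 (H_out = 4.702) and T = 320.0 (H_out = 5.098) on hF = 4.915 gives T ≈ 319.4 K, at which ψ = 0.14.

T = 319.4 K, V/F = 0.14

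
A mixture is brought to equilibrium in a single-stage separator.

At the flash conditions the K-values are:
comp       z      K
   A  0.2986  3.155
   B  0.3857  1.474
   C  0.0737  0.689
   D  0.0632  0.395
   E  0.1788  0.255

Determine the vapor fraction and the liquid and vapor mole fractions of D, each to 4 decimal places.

ψ = 0.7248, x_D = 0.1126, y_D = 0.0445

Material balance + equilibrium reduce to Σ zᵢ(Kᵢ−1)/(1+ψ(Kᵢ−1)) = 0.
Feasibility: ΣzᵢKᵢ = 1.6319, Σzᵢ/Kᵢ = 1.3245 — both > 1, two phases present.
Newton iteration, ψ⁰ = 0.6:
  ψ = 0.6000: g = 0.09389, g' = -0.7086 → ψ = 0.7325
  ψ = 0.7325: g = -0.00631, g' = -0.8237 → ψ = 0.7248
Converged at ψ = 0.7248.
Compositions from xᵢ = zᵢ/(1+ψ(Kᵢ−1)), yᵢ = Kᵢxᵢ:
  A: x = 0.1166, y = 0.3677
  B: x = 0.2871, y = 0.4231
  C: x = 0.0951, y = 0.0656
  D: x = 0.1126, y = 0.0445
  E: x = 0.3887, y = 0.0991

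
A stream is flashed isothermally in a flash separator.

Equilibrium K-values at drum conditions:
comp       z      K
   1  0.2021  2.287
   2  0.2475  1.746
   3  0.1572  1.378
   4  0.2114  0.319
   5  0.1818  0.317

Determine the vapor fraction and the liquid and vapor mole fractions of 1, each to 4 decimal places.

ψ = 0.3946, x_1 = 0.1340, y_1 = 0.3065

Iterate (Newton) starting at ψ = 0.63:
  ψ = 0.6300: g = -0.15285, g' = -0.7425 → ψ = 0.4241
  ψ = 0.4241: g = -0.01752, g' = -0.5982 → ψ = 0.3949
  ψ = 0.3949: g = -0.00014, g' = -0.5888 → ψ = 0.3946
Converged at ψ = 0.3946.
Compositions from xᵢ = zᵢ/(1+ψ(Kᵢ−1)), yᵢ = Kᵢxᵢ:
  1: x = 0.1340, y = 0.3065
  2: x = 0.1912, y = 0.3339
  3: x = 0.1368, y = 0.1885
  4: x = 0.2891, y = 0.0922
  5: x = 0.2489, y = 0.0789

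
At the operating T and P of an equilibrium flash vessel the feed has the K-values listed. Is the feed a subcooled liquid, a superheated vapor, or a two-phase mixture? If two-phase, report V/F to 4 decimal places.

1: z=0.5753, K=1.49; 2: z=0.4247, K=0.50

ΣzᵢKᵢ = 1.0695; Σzᵢ/Kᵢ = 1.2355.
Both exceed 1, so a two-phase solution exists.
Binary case is linear: z₁(K₁−1)(1+ψ(K₂−1)) + z₂(K₂−1)(1+ψ(K₁−1)) = 0
⇒ ψ = [z₁(K₁−1)+z₂(K₂−1)] / [−(K₁−1)(K₂−1)] = 0.06955/0.24500 = 0.2839

two-phase, V/F = 0.2839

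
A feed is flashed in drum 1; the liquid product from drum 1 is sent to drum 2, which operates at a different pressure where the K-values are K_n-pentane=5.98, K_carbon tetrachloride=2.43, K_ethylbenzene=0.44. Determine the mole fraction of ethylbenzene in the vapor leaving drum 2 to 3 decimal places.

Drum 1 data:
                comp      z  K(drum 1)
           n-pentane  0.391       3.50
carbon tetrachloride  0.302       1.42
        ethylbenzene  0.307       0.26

y_ethylbenzene (drum 2) = 0.354

Drum 1:
Let ψ₁ = V/F and solve Σ zᵢ(Kᵢ−1)/(1+ψ₁(Kᵢ−1)) = 0.
g(0) = ΣzᵢKᵢ − 1 = 0.877 and g(1) = 1 − Σzᵢ/Kᵢ = -0.505, so a root lies in (0, 1).
Newton–Raphson from ψ₁ = 0.62:
  ψ₁ = 0.620: g = 0.0642, g' = -0.983 → ψ₁ = 0.685
  ψ₁ = 0.685: g = -0.0022, g' = -1.056 → ψ₁ = 0.683
Converged at ψ₁ = 0.683.
Drum-1 compositions:
  n-pentane: x = 0.144, y = 0.505
  carbon tetrachloride: x = 0.235, y = 0.333
  ethylbenzene: x = 0.621, y = 0.161
Drum-2 feed = drum-1 liquid: z₂ = (0.1444, 0.2347, 0.6210).
Drum 2:
Let ψ₂ = V/F and solve Σ zᵢ(Kᵢ−1)/(1+ψ₂(Kᵢ−1)) = 0.
g(0) = ΣzᵢKᵢ − 1 = 0.707 and g(1) = 1 − Σzᵢ/Kᵢ = -0.532, so a root lies in (0, 1).
Newton–Raphson from ψ₂ = 0.5:
  ψ₂ = 0.500: g = -0.0813, g' = -0.833 → ψ₂ = 0.402
  ψ₂ = 0.402: g = 0.0035, g' = -0.915 → ψ₂ = 0.406
Converged at ψ₂ = 0.406.
  n-pentane: x = 0.048, y = 0.286
  carbon tetrachloride: x = 0.148, y = 0.361
  ethylbenzene: x = 0.804, y = 0.354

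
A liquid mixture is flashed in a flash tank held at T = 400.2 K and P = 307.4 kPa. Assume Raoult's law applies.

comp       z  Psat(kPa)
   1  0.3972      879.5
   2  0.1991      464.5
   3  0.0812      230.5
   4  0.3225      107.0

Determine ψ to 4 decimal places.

ψ = 0.6795

Raoult's law: Kᵢ = Pᵢˢᵃᵗ/P = Pᵢˢᵃᵗ/307.4.
  K_1 = 879.5/307.4 = 2.861093, K_2 = 464.5/307.4 = 1.511061, K_3 = 230.5/307.4 = 0.749837, K_4 = 107.0/307.4 = 0.348081
Rachford–Rice: g(ψ) = Σ zᵢ(Kᵢ−1)/(1+ψ(Kᵢ−1)) = 0.
Check two-phase: ΣzᵢKᵢ = 1.6104 > 1 and Σzᵢ/Kᵢ = 1.3054 > 1, so g(0) = 0.6104 > 0 and g(1) = -0.3054 < 0.
Iterate (Newton) starting at ψ = 0.5:
  ψ = 0.5000: g = 0.12882, g' = -0.7104 → ψ = 0.6813
  ψ = 0.6813: g = -0.00133, g' = -0.7471 → ψ = 0.6795
Converged at ψ = 0.6795.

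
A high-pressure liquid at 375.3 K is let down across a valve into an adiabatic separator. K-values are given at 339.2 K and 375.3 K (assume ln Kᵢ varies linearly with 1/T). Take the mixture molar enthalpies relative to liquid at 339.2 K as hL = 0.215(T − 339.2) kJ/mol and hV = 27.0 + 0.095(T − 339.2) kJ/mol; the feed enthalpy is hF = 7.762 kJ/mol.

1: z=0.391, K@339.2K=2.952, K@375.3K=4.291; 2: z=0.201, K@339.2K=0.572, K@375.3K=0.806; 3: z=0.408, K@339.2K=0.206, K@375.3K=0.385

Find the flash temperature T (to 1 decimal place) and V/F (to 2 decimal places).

Adiabatic flash: solve Rachford–Rice at each trial T, then check hF = ψ·hV(T) + (1−ψ)·hL(T).
  T = 339.2 K: K = (2.952, 0.572, 0.206), RR gives ψ = 0.261, H_out = 7.051 kJ/mol
  T = 375.3 K: K = (4.291, 0.806, 0.385), RR gives ψ = 0.590, H_out = 21.125 kJ/mol
  T = 357.2 K: K = (3.591, 0.685, 0.286), RR gives ψ = 0.416, H_out = 14.205 kJ/mol
  T = 348.2 K: K = (3.264, 0.627, 0.244), RR gives ψ = 0.339, H_out = 10.725 kJ/mol
  T = 343.7 K: K = (3.106, 0.599, 0.224), RR gives ψ = 0.301, H_out = 8.921 kJ/mol
  T = 341.4 K: K = (3.027, 0.585, 0.215), RR gives ψ = 0.281, H_out = 7.975 kJ/mol
Linear interpolation between T = 339.2 (H_out = 7.051) and T = 341.4 (H_out = 7.975) on hF = 7.762 gives T ≈ 340.9 K, at which ψ = 0.28.

T = 340.9 K, V/F = 0.28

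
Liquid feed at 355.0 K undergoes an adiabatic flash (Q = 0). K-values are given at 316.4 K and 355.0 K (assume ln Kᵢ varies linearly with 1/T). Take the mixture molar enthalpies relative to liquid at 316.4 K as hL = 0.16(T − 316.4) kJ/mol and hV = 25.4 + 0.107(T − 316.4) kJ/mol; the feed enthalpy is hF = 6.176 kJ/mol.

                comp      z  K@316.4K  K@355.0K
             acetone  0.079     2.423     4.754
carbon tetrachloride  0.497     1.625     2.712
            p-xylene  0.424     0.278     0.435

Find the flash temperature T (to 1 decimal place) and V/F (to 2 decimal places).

T = 317.5 K, V/F = 0.24

Adiabatic flash: solve Rachford–Rice at each trial T, then check hF = ψ·hV(T) + (1−ψ)·hL(T).
  T = 316.4 K: K = (2.423, 1.625, 0.278), RR gives ψ = 0.211, H_out = 5.348 kJ/mol
  T = 355.0 K: K = (4.754, 2.712, 0.435), RR gives ψ = 0.795, H_out = 24.739 kJ/mol
  T = 335.7 K: K = (3.460, 2.130, 0.352), RR gives ψ = 0.553, H_out = 16.572 kJ/mol
  T = 326.0 K: K = (2.908, 1.867, 0.314), RR gives ψ = 0.406, H_out = 11.653 kJ/mol
  T = 321.2 K: K = (2.658, 1.744, 0.296), RR gives ψ = 0.318, H_out = 8.756 kJ/mol
  T = 318.8 K: K = (2.539, 1.684, 0.287), RR gives ψ = 0.267, H_out = 7.129 kJ/mol
Linear interpolation between T = 316.4 (H_out = 5.348) and T = 318.8 (H_out = 7.129) on hF = 6.176 gives T ≈ 317.5 K, at which ψ = 0.24.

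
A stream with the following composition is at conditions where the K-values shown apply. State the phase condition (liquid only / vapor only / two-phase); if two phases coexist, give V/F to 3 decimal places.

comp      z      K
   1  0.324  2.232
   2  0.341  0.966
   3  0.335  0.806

vapor only

ΣzᵢKᵢ = 1.323; Σzᵢ/Kᵢ = 0.914.
Since Σzᵢ/Kᵢ < 1 the mixture is above its dew point — single vapor phase.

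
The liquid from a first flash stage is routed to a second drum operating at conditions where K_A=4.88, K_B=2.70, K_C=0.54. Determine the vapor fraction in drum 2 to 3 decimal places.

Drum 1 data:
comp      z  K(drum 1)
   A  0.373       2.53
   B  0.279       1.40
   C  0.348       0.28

Drum 1:
Material balance + equilibrium reduce to Σ zᵢ(Kᵢ−1)/(1+ψ₁(Kᵢ−1)) = 0.
g(0) = ΣzᵢKᵢ − 1 = 0.432 and g(1) = 1 − Σzᵢ/Kᵢ = -0.590, so a root lies in (0, 1).
Iterate (Newton) starting at ψ₁ = 0.5:
  ψ₁ = 0.500: g = 0.0248, g' = -0.752 → ψ₁ = 0.533
Converged at ψ₁ = 0.533.
Drum-1 compositions:
  A: x = 0.206, y = 0.520
  B: x = 0.230, y = 0.322
  C: x = 0.564, y = 0.158
Drum-2 feed = drum-1 liquid: z₂ = (0.2055, 0.2300, 0.5645).
Drum 2:
Rachford–Rice: g(ψ₂) = Σ zᵢ(Kᵢ−1)/(1+ψ₂(Kᵢ−1)) = 0.
Feasibility: ΣzᵢKᵢ = 1.929, Σzᵢ/Kᵢ = 1.173 — both > 1, two phases present.
Newton iteration, ψ₂⁰ = 0.63:
  ψ₂ = 0.630: g = 0.0547, g' = -0.653 → ψ₂ = 0.714
  ψ₂ = 0.714: g = 0.0016, g' = -0.618 → ψ₂ = 0.716
Converged at ψ₂ = 0.716.
  A: x = 0.054, y = 0.265
  B: x = 0.104, y = 0.280
  C: x = 0.842, y = 0.455

V/F (drum 2) = 0.716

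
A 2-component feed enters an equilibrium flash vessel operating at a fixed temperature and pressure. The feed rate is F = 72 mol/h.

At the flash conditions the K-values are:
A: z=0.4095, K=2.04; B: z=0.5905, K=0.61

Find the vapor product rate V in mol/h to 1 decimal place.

V = 34.7 mol/h

Material balance + equilibrium reduce to Σ zᵢ(Kᵢ−1)/(1+ψ(Kᵢ−1)) = 0.
Check two-phase: ΣzᵢKᵢ = 1.1956 > 1 and Σzᵢ/Kᵢ = 1.1688 > 1, so g(0) = 0.1956 > 0 and g(1) = -0.1688 < 0.
Binary case is linear: z₁(K₁−1)(1+ψ(K₂−1)) + z₂(K₂−1)(1+ψ(K₁−1)) = 0
⇒ ψ = [z₁(K₁−1)+z₂(K₂−1)] / [−(K₁−1)(K₂−1)] = 0.19558/0.40560 = 0.4822
Then V = ψ·F = 0.4822·72 = 34.7 mol/h and L = F − V = 37.3 mol/h.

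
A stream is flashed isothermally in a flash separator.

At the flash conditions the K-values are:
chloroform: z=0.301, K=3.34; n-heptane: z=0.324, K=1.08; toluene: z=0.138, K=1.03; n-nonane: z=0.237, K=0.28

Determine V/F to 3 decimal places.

V/F = 0.632

Newton iteration, V/F⁰ = 0.49:
  V/F = 0.490: g = 0.0935, g' = -0.653 → V/F = 0.633
  V/F = 0.633: g = -0.0010, g' = -0.685 → V/F = 0.632
Converged at V/F = 0.632.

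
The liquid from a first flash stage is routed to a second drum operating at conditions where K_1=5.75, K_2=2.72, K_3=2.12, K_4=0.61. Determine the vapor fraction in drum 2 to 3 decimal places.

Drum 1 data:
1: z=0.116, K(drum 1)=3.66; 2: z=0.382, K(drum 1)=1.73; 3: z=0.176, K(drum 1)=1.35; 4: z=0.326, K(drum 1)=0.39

Drum 1:
Iterate (Newton) starting at ψ₁ = 0.4:
  ψ₁ = 0.400: g = 0.1563, g' = -0.543 → ψ₁ = 0.688
  ψ₁ = 0.688: g = 0.0018, g' = -0.567 → ψ₁ = 0.691
Converged at ψ₁ = 0.691.
Drum-1 compositions:
  1: x = 0.041, y = 0.150
  2: x = 0.254, y = 0.439
  3: x = 0.142, y = 0.191
  4: x = 0.563, y = 0.220
Drum-2 feed = drum-1 liquid: z₂ = (0.0409, 0.2539, 0.1417, 0.5635).
Drum 2:
Let ψ₂ = V/F and solve Σ zᵢ(Kᵢ−1)/(1+ψ₂(Kᵢ−1)) = 0.
Feasibility: ΣzᵢKᵢ = 1.570, Σzᵢ/Kᵢ = 1.091 — both > 1, two phases present.
Iterate (Newton) starting at ψ₂ = 0.63:
  ψ₂ = 0.630: g = 0.0600, g' = -0.443 → ψ₂ = 0.766
  ψ₂ = 0.766: g = 0.0026, g' = -0.409 → ψ₂ = 0.772
Converged at ψ₂ = 0.772.
  1: x = 0.009, y = 0.050
  2: x = 0.109, y = 0.297
  3: x = 0.076, y = 0.161
  4: x = 0.806, y = 0.492

V/F (drum 2) = 0.772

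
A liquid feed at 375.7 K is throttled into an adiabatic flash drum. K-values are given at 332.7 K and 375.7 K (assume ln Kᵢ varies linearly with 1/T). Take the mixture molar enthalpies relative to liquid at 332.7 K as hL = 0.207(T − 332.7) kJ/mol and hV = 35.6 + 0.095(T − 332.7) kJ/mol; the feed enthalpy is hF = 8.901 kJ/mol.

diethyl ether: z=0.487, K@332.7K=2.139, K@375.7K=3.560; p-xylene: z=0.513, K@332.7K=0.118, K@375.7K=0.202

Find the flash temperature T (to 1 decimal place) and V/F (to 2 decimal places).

Adiabatic flash: solve Rachford–Rice at each trial T, then check hF = ψ·hV(T) + (1−ψ)·hL(T).
  T = 332.7 K: K = (2.139, 0.118), RR gives ψ = 0.102, H_out = 3.623 kJ/mol
  T = 375.7 K: K = (3.560, 0.202), RR gives ψ = 0.410, H_out = 21.519 kJ/mol
  T = 354.2 K: K = (2.802, 0.157), RR gives ψ = 0.293, H_out = 14.177 kJ/mol
  T = 343.4 K: K = (2.457, 0.137), RR gives ψ = 0.212, H_out = 9.508 kJ/mol
  T = 338.0 K: K = (2.294, 0.127), RR gives ψ = 0.161, H_out = 6.744 kJ/mol
  T = 340.7 K: K = (2.375, 0.132), RR gives ψ = 0.188, H_out = 8.171 kJ/mol
  T = 342.0 K: K = (2.414, 0.134), RR gives ψ = 0.200, H_out = 8.825 kJ/mol
Linear interpolation between T = 342.0 (H_out = 8.825) and T = 343.4 (H_out = 9.508) on hF = 8.901 gives T ≈ 342.2 K, at which ψ = 0.20.

T = 342.2 K, V/F = 0.20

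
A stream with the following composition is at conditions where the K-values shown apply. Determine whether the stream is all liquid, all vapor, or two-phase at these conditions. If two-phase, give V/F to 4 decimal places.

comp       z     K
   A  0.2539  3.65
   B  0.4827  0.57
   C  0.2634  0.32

ΣzᵢKᵢ = 1.2862; Σzᵢ/Kᵢ = 1.7395.
Both exceed 1, so a two-phase solution exists.
Material balance + equilibrium reduce to Σ zᵢ(Kᵢ−1)/(1+ψ(Kᵢ−1)) = 0.
Newton iteration, ψ⁰ = 0.5:
  ψ = 0.5000: g = -0.24640, g' = -0.7543 → ψ = 0.1733
  ψ = 0.1733: g = 0.03373, g' = -1.0980 → ψ = 0.2041
  ψ = 0.2041: g = 0.00120, g' = -1.0225 → ψ = 0.2052
Converged at ψ = 0.2052.

two-phase, V/F = 0.2052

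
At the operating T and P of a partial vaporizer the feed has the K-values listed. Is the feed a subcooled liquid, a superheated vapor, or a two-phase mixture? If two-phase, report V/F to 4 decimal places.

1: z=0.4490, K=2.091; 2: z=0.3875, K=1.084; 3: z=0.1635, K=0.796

ΣzᵢKᵢ = 1.4891; Σzᵢ/Kᵢ = 0.7776.
Since Σzᵢ/Kᵢ < 1 the mixture is above its dew point — single vapor phase.

superheated vapor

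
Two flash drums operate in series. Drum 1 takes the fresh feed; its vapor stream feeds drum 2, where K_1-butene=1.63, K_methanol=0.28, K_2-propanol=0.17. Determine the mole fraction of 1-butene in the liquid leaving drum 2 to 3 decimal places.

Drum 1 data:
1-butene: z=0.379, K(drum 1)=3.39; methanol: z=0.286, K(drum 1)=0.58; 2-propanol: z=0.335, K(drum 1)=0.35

Drum 1:
Material balance + equilibrium reduce to Σ zᵢ(Kᵢ−1)/(1+ψ₁(Kᵢ−1)) = 0.
g(0) = ΣzᵢKᵢ − 1 = 0.568 and g(1) = 1 − Σzᵢ/Kᵢ = -0.562, so a root lies in (0, 1).
Newton–Raphson from ψ₁ = 0.44:
  ψ₁ = 0.440: g = -0.0108, g' = -0.868 → ψ₁ = 0.428
Converged at ψ₁ = 0.428.
Drum-1 compositions:
  1-butene: x = 0.187, y = 0.635
  methanol: x = 0.349, y = 0.202
  2-propanol: x = 0.464, y = 0.162
Drum-2 feed = drum-1 vapor: z₂ = (0.6354, 0.2022, 0.1624).
Drum 2:
Newton iteration, ψ₂⁰ = 0.5:
  ψ₂ = 0.500: g = -0.1534, g' = -0.729 → ψ₂ = 0.289
  ψ₂ = 0.289: g = -0.0227, g' = -0.541 → ψ₂ = 0.247
Converged at ψ₂ = 0.247.
  1-butene: x = 0.550, y = 0.896
  methanol: x = 0.246, y = 0.069
  2-propanol: x = 0.204, y = 0.035

x_1-butene (drum 2) = 0.550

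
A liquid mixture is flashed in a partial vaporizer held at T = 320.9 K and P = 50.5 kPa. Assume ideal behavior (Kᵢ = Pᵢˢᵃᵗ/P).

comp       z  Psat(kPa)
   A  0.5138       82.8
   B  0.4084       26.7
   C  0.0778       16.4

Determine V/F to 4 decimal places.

V/F = 0.2560

Raoult's law: Kᵢ = Pᵢˢᵃᵗ/P = Pᵢˢᵃᵗ/50.5.
  K_A = 82.8/50.5 = 1.639604, K_B = 26.7/50.5 = 0.528713, K_C = 16.4/50.5 = 0.324752
Rachford–Rice: g(V/F) = Σ zᵢ(Kᵢ−1)/(1+V/F(Kᵢ−1)) = 0.
Feasibility: ΣzᵢKᵢ = 1.0836, Σzᵢ/Kᵢ = 1.3254 — both > 1, two phases present.
Iterate (Newton) starting at V/F = 0.31:
  V/F = 0.3100: g = -0.01760, g' = -0.3275 → V/F = 0.2563
  V/F = 0.2563: g = -0.00009, g' = -0.3244 → V/F = 0.2560
Converged at V/F = 0.2560.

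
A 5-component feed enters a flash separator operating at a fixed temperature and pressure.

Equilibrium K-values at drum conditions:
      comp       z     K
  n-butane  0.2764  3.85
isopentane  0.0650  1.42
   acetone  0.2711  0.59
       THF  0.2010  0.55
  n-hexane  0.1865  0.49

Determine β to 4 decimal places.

β = 0.4423

Let β = V/F and solve Σ zᵢ(Kᵢ−1)/(1+β(Kᵢ−1)) = 0.
Feasibility: ΣzᵢKᵢ = 1.5183, Σzᵢ/Kᵢ = 1.3231 — both > 1, two phases present.
Iterate (Newton) starting at β = 0.5:
  β = 0.5000: g = -0.03679, g' = -0.6169 → β = 0.4404
  β = 0.4404: g = 0.00126, g' = -0.6615 → β = 0.4423
Converged at β = 0.4423.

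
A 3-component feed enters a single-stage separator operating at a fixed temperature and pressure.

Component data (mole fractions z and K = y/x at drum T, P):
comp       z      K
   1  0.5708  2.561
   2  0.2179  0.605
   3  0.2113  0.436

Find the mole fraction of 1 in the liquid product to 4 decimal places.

Material balance + equilibrium reduce to Σ zᵢ(Kᵢ−1)/(1+β(Kᵢ−1)) = 0.
Check two-phase: ΣzᵢKᵢ = 1.6858 > 1 and Σzᵢ/Kᵢ = 1.0677 > 1, so g(0) = 0.6858 > 0 and g(1) = -0.0677 < 0.
Iterate (Newton) starting at β = 0.5:
  β = 0.5000: g = 0.22720, g' = -0.6219 → β = 0.8653
  β = 0.8653: g = 0.01548, g' = -0.5866 → β = 0.8917
  β = 0.8917: g = -0.00012, g' = -0.5962 → β = 0.8915
Converged at β = 0.8915.
Compositions from xᵢ = zᵢ/(1+β(Kᵢ−1)), yᵢ = Kᵢxᵢ:
  1: x = 0.2387, y = 0.6112
  2: x = 0.3363, y = 0.2035
  3: x = 0.4250, y = 0.1853

x_1 = 0.2387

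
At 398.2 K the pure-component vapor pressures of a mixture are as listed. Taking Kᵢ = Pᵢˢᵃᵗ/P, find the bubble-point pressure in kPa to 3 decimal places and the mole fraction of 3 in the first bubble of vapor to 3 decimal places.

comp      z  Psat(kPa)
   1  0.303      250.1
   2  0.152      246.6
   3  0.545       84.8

At the bubble point ψ → 0, so ΣzᵢKᵢ = 1 with Kᵢ = Pᵢˢᵃᵗ/P ⇒ P = ΣzᵢPᵢˢᵃᵗ.
P = 0.303·250.1 + 0.152·246.6 + 0.545·84.8 = 159.480 kPa
yᵢ = zᵢPᵢˢᵃᵗ/P ⇒ y_3 = 0.545·84.8/159.480 = 0.290

Pbub = 159.480 kPa, y_3 = 0.290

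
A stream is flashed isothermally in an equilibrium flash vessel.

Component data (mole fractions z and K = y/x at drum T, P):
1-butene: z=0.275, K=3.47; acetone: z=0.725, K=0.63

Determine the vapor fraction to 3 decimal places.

ψ = 0.450

Material balance + equilibrium reduce to Σ zᵢ(Kᵢ−1)/(1+ψ(Kᵢ−1)) = 0.
g(0) = ΣzᵢKᵢ − 1 = 0.411 and g(1) = 1 − Σzᵢ/Kᵢ = -0.230, so a root lies in (0, 1).
Binary case is linear: z₁(K₁−1)(1+ψ(K₂−1)) + z₂(K₂−1)(1+ψ(K₁−1)) = 0
⇒ ψ = [z₁(K₁−1)+z₂(K₂−1)] / [−(K₁−1)(K₂−1)] = 0.4110/0.9139 = 0.450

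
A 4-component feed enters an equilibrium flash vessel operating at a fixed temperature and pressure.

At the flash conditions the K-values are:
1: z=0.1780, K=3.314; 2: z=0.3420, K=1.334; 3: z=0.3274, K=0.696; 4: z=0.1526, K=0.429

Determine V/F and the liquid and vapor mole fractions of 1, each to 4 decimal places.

Material balance + equilibrium reduce to Σ zᵢ(Kᵢ−1)/(1+V/F(Kᵢ−1)) = 0.
g(0) = ΣzᵢKᵢ − 1 = 0.3395 and g(1) = 1 − Σzᵢ/Kᵢ = -0.1362, so a root lies in (0, 1).
Newton–Raphson from V/F = 0.5:
  V/F = 0.5000: g = 0.04952, g' = -0.3724 → V/F = 0.6330
  V/F = 0.6330: g = 0.00172, g' = -0.3513 → V/F = 0.6378
Converged at V/F = 0.6379.
Compositions from xᵢ = zᵢ/(1+V/F(Kᵢ−1)), yᵢ = Kᵢxᵢ:
  1: x = 0.0719, y = 0.2382
  2: x = 0.2819, y = 0.3761
  3: x = 0.4062, y = 0.2827
  4: x = 0.2400, y = 0.1030

V/F = 0.6379, x_1 = 0.0719, y_1 = 0.2382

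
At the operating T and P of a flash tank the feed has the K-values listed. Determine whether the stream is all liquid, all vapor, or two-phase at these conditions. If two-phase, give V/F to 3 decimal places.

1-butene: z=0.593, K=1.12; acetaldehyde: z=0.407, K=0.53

all liquid

ΣzᵢKᵢ = 0.880; Σzᵢ/Kᵢ = 1.297.
Since ΣzᵢKᵢ < 1 the mixture is below its bubble point — single liquid phase.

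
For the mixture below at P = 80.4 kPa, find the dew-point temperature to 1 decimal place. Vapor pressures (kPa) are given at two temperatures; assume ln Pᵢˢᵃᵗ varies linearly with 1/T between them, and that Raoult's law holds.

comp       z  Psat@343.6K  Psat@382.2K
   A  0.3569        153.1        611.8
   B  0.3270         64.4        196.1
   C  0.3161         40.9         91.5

T = 350.6 K

Dew-point temperature: Σzᵢ·P/Pᵢˢᵃᵗ(T) = 1. Interpolate ln Pᵢˢᵃᵗ = aᵢ + bᵢ/T.
  T = 343.6 K: ΣzᵢP/Pᵢˢᵃᵗ = 1.2170
  T = 382.2 K: ΣzᵢP/Pᵢˢᵃᵗ = 0.4587
  T = 362.9 K: ΣzᵢP/Pᵢˢᵃᵗ = 0.7241
  T = 353.2 K: ΣzᵢP/Pᵢˢᵃᵗ = 0.9319
  T = 348.4 K: ΣzᵢP/Pᵢˢᵃᵗ = 1.0626
  T = 350.8 K: ΣzᵢP/Pᵢˢᵃᵗ = 0.9946
Interpolating between 348.4 K and 350.8 K gives T ≈ 350.6 K.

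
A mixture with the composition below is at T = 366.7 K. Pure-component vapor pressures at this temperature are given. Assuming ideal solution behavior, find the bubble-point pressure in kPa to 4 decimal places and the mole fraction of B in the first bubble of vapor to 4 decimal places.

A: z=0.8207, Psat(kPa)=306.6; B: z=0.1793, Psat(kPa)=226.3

Pbub = 292.2022 kPa, y_B = 0.1389

At the bubble point ψ → 0, so ΣzᵢKᵢ = 1 with Kᵢ = Pᵢˢᵃᵗ/P ⇒ P = ΣzᵢPᵢˢᵃᵗ.
P = 0.8207·306.6 + 0.1793·226.3 = 292.2022 kPa
yᵢ = zᵢPᵢˢᵃᵗ/P ⇒ y_B = 0.1793·226.3/292.2022 = 0.1389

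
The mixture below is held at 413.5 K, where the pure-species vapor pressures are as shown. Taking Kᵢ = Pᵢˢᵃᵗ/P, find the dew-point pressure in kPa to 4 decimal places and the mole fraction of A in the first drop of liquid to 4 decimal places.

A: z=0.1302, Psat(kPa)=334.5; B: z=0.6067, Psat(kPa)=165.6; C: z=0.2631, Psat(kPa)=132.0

Pdew = 165.3968 kPa, x_A = 0.0644

At the dew point ψ → 1, so Σzᵢ/Kᵢ = 1 with Kᵢ = Pᵢˢᵃᵗ/P ⇒ 1/P = Σzᵢ/Pᵢˢᵃᵗ.
1/P = 0.1302/334.5 + 0.6067/165.6 + 0.2631/132.0 = 0.0060461 ⇒ P = 165.3968 kPa
xᵢ = zᵢP/Pᵢˢᵃᵗ ⇒ x_A = 0.1302·165.3968/334.5 = 0.0644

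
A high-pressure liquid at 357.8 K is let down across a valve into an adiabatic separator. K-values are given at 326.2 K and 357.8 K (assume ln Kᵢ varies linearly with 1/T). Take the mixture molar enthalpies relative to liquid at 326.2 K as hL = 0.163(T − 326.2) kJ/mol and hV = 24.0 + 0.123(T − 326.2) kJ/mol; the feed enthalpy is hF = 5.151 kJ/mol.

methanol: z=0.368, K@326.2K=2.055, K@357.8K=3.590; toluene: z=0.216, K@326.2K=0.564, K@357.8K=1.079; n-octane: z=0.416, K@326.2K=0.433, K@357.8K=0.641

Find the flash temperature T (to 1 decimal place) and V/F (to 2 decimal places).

Adiabatic flash: solve Rachford–Rice at each trial T, then check hF = ψ·hV(T) + (1−ψ)·hL(T).
  T = 326.2 K: K = (2.055, 0.564, 0.433), RR gives ψ = 0.105, H_out = 2.521 kJ/mol
  T = 357.8 K: K = (3.590, 1.079, 0.641), RR gives ψ = 1.000, H_out = 27.887 kJ/mol
  T = 342.0 K: K = (2.751, 0.792, 0.532), RR gives ψ = 0.582, H_out = 16.184 kJ/mol
  T = 334.1 K: K = (2.386, 0.671, 0.481), RR gives ψ = 0.349, H_out = 9.544 kJ/mol
  T = 330.1 K: K = (2.214, 0.615, 0.456), RR gives ψ = 0.229, H_out = 6.102 kJ/mol
  T = 328.1 K: K = (2.132, 0.589, 0.444), RR gives ψ = 0.167, H_out = 4.303 kJ/mol
Linear interpolation between T = 328.1 (H_out = 4.303) and T = 330.1 (H_out = 6.102) on hF = 5.151 gives T ≈ 329.0 K, at which ψ = 0.20.

T = 329.0 K, V/F = 0.20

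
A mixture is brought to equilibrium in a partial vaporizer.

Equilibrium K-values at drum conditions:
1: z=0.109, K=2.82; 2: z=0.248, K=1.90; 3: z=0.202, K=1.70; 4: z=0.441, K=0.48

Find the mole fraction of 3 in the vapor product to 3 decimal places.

y_3 = 0.240

Material balance + equilibrium reduce to Σ zᵢ(Kᵢ−1)/(1+ψ(Kᵢ−1)) = 0.
g(0) = ΣzᵢKᵢ − 1 = 0.334 and g(1) = 1 − Σzᵢ/Kᵢ = -0.207, so a root lies in (0, 1).
Iterate (Newton) starting at ψ = 0.5:
  ψ = 0.500: g = 0.0526, g' = -0.467 → ψ = 0.613
Converged at ψ = 0.613.
Compositions from xᵢ = zᵢ/(1+ψ(Kᵢ−1)), yᵢ = Kᵢxᵢ:
  1: x = 0.052, y = 0.145
  2: x = 0.160, y = 0.304
  3: x = 0.141, y = 0.240
  4: x = 0.647, y = 0.311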